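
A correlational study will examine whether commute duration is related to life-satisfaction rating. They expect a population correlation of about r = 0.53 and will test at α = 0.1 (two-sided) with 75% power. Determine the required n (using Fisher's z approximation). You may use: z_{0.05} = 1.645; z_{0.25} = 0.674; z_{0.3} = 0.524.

n = 19

Fisher's z: C = ½·ln((1+r)/(1−r)) = ½·ln(3.2553) = 0.5901.
n = ((z_{α/2} + z_β)/C)² + 3.
(1.645 + 0.674) / 0.5901 = 2.319 / 0.5901 = 3.930.
n = 3.930² + 3 = 15.44 + 3 = 18.4.
Round up.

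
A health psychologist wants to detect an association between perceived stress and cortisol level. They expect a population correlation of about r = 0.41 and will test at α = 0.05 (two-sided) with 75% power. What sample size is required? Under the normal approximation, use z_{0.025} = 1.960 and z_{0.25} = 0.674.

n = 40

Fisher's z: C = ½·ln((1+r)/(1−r)) = ½·ln(2.3898) = 0.4356.
n = ((z_{α/2} + z_β)/C)² + 3.
(1.960 + 0.674) / 0.4356 = 2.634 / 0.4356 = 6.047.
n = 6.047² + 3 = 36.56 + 3 = 39.6.
Round up.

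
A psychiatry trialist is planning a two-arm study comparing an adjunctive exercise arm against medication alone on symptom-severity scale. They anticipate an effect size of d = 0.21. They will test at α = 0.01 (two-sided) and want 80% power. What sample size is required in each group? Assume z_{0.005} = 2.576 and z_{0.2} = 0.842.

n = 530 per group

For two independent groups with equal n: n = 2·((z_{α/2} + z_β) / d)².
z_{α/2} + z_β = 2.576 + 0.842 = 3.418.
n = 2 × (3.418 / 0.21)² = 2 × 16.276² = 2 × 264.91 = 529.8.
Round up to the next whole participant.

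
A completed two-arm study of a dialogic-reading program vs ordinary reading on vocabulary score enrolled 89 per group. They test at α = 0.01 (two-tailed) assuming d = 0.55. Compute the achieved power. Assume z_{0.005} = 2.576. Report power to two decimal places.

For two equal groups, power = Φ(d·√(n/2) − z_{α/2}).
d·√(n/2) = 0.55 × √(89/2) = 0.55 × 6.671 = 3.669.
z_β = 3.669 − 2.576 = 1.093.
Power = Φ(1.093) = 0.863.

power ≈ 0.86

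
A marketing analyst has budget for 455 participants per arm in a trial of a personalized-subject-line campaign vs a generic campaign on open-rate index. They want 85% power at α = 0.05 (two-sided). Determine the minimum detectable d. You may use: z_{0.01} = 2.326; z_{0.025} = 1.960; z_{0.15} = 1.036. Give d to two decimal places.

For two independent groups of n = 455 each: d_min = (z_{α/2} + z_β)·√(2/n).
z-sum = 1.960 + 1.036 = 2.996.
d_min = 2.996 × √(2/455) = 2.996 × 0.0663 = 0.199.

d_min ≈ 0.20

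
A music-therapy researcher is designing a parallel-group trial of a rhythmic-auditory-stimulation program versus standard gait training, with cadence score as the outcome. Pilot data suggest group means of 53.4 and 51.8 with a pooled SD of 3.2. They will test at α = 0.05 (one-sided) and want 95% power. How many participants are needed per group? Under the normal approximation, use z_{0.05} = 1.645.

n = 87 per group

Cohen's d = |M₁ − M₂| / SD_pooled = |53.4 − 51.8| / 3.2 = 1.6 / 3.2 = 0.500.
For two independent groups with equal n: n = 2·((z_{α} + z_β) / d)².
z_{α} + z_β = 1.645 + 1.645 = 3.290.
n = 2 × (3.290 / 0.500)² = 2 × 6.580² = 2 × 43.30 = 86.6.
Round up to the next whole participant.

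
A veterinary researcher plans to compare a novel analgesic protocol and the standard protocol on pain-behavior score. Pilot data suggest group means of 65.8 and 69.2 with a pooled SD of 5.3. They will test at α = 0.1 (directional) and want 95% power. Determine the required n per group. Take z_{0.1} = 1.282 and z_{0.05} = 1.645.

n = 42 per group

Cohen's d = |M₁ − M₂| / SD_pooled = |65.8 − 69.2| / 5.3 = 3.4 / 5.3 = 0.642.
For two independent groups with equal n: n = 2·((z_{α} + z_β) / d)².
z_{α} + z_β = 1.282 + 1.645 = 2.927.
n = 2 × (2.927 / 0.642)² = 2 × 4.559² = 2 × 20.79 = 41.6.
Round up to the next whole participant.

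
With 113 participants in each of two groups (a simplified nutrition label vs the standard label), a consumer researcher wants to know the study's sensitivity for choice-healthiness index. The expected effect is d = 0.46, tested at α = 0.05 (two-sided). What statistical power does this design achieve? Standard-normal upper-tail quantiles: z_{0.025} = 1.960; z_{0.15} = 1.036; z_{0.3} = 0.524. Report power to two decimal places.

power ≈ 0.93

For two equal groups, power = Φ(d·√(n/2) − z_{α/2}).
d·√(n/2) = 0.46 × √(113/2) = 0.46 × 7.517 = 3.458.
z_β = 3.458 − 1.960 = 1.498.
Power = Φ(1.498) = 0.933.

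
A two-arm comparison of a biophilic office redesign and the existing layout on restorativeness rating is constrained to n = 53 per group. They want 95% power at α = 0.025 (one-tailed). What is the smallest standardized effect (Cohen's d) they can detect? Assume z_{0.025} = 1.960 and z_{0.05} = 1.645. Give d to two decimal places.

d_min ≈ 0.70

For two independent groups of n = 53 each: d_min = (z_{α} + z_β)·√(2/n).
z-sum = 1.960 + 1.645 = 3.605.
d_min = 3.605 × √(2/53) = 3.605 × 0.1943 = 0.700.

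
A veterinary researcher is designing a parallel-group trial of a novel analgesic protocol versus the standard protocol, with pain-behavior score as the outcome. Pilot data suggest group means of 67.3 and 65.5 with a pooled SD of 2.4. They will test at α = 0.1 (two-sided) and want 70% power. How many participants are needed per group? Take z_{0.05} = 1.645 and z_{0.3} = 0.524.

n = 17 per group

Cohen's d = |M₁ − M₂| / SD_pooled = |67.3 − 65.5| / 2.4 = 1.8 / 2.4 = 0.750.
For two independent groups with equal n: n = 2·((z_{α/2} + z_β) / d)².
z_{α/2} + z_β = 1.645 + 0.524 = 2.169.
n = 2 × (2.169 / 0.750)² = 2 × 2.892² = 2 × 8.36 = 16.7.
Round up to the next whole participant.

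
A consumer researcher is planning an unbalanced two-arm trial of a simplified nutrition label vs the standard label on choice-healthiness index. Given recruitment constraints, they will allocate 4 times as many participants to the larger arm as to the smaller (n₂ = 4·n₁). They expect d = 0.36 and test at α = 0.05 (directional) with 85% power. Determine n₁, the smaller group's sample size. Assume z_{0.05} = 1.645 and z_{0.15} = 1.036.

n₁ = 70

With allocation ratio k = n₂/n₁ = 4, Var(x̄₁−x̄₂) = σ²(1/n₁ + 1/(k·n₁)) = σ²·(k+1)/(k·n₁).
So n₁ = (1 + 1/k)·((z_{α} + z_β)/d)² = 1.250 × (2.681/0.36)².
n₁ = 1.250 × 55.46 = 69.3.
Round up: n₁ = 70, giving n₂ = 4 × 70 = 280.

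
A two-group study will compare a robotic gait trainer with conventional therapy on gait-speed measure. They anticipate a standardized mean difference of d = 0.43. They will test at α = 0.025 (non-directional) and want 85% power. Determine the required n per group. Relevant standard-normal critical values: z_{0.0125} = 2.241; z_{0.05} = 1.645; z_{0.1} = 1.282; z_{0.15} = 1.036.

n = 117 per group

For two independent groups with equal n: n = 2·((z_{α/2} + z_β) / d)².
z_{α/2} + z_β = 2.241 + 1.036 = 3.277.
n = 2 × (3.277 / 0.43)² = 2 × 7.621² = 2 × 58.08 = 116.2.
Round up to the next whole participant.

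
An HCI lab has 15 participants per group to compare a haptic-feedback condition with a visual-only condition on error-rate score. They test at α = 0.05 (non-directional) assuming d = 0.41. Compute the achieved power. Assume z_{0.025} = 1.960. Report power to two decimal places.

For two equal groups, power = Φ(d·√(n/2) − z_{α/2}).
d·√(n/2) = 0.41 × √(15/2) = 0.41 × 2.739 = 1.123.
z_β = 1.123 − 1.960 = -0.837.
Power = Φ(-0.837) = 0.201.

power ≈ 0.20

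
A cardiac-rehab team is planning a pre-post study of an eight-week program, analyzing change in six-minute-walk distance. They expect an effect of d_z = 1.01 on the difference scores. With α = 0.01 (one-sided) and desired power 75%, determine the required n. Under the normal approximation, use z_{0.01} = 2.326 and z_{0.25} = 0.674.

n = 9 pairs

For a paired (one-sample on differences) test: n = ((z_{α} + z_β) / d)².
z_{α} + z_β = 2.326 + 0.674 = 3.000.
n = (3.000 / 1.01)² = 2.970² = 8.82.
Round up.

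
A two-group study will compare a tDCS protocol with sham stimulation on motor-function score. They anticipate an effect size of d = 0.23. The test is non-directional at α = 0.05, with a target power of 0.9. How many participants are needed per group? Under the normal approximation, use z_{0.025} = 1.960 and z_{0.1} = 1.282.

n = 398 per group

For two independent groups with equal n: n = 2·((z_{α/2} + z_β) / d)².
z_{α/2} + z_β = 1.960 + 1.282 = 3.242.
n = 2 × (3.242 / 0.23)² = 2 × 14.096² = 2 × 198.69 = 397.4.
Round up to the next whole participant.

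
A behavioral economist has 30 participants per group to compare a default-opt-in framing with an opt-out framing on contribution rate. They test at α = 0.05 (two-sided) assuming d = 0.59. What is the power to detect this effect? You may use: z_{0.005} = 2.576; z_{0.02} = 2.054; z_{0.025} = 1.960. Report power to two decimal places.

For two equal groups, power = Φ(d·√(n/2) − z_{α/2}).
d·√(n/2) = 0.59 × √(30/2) = 0.59 × 3.873 = 2.285.
z_β = 2.285 − 1.960 = 0.325.
Power = Φ(0.325) = 0.627.

power ≈ 0.63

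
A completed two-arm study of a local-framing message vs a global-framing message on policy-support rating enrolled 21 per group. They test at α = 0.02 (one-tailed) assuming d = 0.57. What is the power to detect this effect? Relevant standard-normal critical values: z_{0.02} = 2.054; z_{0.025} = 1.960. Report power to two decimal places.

For two equal groups, power = Φ(d·√(n/2) − z_{α}).
d·√(n/2) = 0.57 × √(21/2) = 0.57 × 3.240 = 1.847.
z_β = 1.847 − 2.054 = -0.207.
Power = Φ(-0.207) = 0.418.

power ≈ 0.42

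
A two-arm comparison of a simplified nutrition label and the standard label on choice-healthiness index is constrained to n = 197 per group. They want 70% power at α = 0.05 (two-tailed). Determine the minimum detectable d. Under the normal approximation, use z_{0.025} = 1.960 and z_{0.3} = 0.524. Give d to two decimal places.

d_min ≈ 0.25

For two independent groups of n = 197 each: d_min = (z_{α/2} + z_β)·√(2/n).
z-sum = 1.960 + 0.524 = 2.484.
d_min = 2.484 × √(2/197) = 2.484 × 0.1008 = 0.250.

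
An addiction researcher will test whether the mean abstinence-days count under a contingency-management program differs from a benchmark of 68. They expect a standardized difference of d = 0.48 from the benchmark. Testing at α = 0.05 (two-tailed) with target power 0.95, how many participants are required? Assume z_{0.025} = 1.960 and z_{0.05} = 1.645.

n = 57

For a one-sample test: n = ((z_{α/2} + z_β) / d)².
z_{α/2} + z_β = 1.960 + 1.645 = 3.605.
n = (3.605 / 0.48)² = 7.510² = 56.41.
Round up.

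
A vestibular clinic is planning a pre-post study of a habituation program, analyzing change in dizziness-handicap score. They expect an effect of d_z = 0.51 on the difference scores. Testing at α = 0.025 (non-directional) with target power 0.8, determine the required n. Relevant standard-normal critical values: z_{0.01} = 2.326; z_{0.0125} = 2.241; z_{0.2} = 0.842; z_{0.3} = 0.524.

n = 37 pairs

For a paired (one-sample on differences) test: n = ((z_{α/2} + z_β) / d)².
z_{α/2} + z_β = 2.241 + 0.842 = 3.083.
n = (3.083 / 0.51)² = 6.045² = 36.54.
Round up.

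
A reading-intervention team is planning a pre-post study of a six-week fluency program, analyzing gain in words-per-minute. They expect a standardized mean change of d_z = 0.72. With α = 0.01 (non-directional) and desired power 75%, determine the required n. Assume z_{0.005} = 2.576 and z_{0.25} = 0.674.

n = 21 pairs

For a paired (one-sample on differences) test: n = ((z_{α/2} + z_β) / d)².
z_{α/2} + z_β = 2.576 + 0.674 = 3.250.
n = (3.250 / 0.72)² = 4.514² = 20.38.
Round up.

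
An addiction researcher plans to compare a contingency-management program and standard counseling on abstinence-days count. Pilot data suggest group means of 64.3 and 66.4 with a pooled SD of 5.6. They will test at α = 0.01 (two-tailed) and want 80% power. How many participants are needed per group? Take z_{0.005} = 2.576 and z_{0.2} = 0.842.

Cohen's d = |M₁ − M₂| / SD_pooled = |64.3 − 66.4| / 5.6 = 2.1 / 5.6 = 0.375.
For two independent groups with equal n: n = 2·((z_{α/2} + z_β) / d)².
z_{α/2} + z_β = 2.576 + 0.842 = 3.418.
n = 2 × (3.418 / 0.375)² = 2 × 9.115² = 2 × 83.08 = 166.2.
Round up to the next whole participant.

n = 167 per group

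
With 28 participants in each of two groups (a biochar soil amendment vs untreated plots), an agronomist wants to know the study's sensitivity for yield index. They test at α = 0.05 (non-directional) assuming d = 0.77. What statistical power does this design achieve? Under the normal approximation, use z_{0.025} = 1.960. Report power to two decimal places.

power ≈ 0.82

For two equal groups, power = Φ(d·√(n/2) − z_{α/2}).
d·√(n/2) = 0.77 × √(28/2) = 0.77 × 3.742 = 2.881.
z_β = 2.881 − 1.960 = 0.921.
Power = Φ(0.921) = 0.821.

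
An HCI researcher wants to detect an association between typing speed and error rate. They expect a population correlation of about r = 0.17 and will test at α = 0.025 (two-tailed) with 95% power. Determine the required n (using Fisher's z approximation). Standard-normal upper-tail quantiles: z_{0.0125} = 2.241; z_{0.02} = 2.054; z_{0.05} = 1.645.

Fisher's z: C = ½·ln((1+r)/(1−r)) = ½·ln(1.4096) = 0.1717.
n = ((z_{α/2} + z_β)/C)² + 3.
(2.241 + 1.645) / 0.1717 = 3.886 / 0.1717 = 22.632.
n = 22.632² + 3 = 512.23 + 3 = 515.2.
Round up.

n = 516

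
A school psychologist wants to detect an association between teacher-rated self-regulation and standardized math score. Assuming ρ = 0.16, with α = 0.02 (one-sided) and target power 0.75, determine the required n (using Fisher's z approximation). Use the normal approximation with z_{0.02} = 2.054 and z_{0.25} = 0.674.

Fisher's z: C = ½·ln((1+r)/(1−r)) = ½·ln(1.3810) = 0.1614.
n = ((z_{α} + z_β)/C)² + 3.
(2.054 + 0.674) / 0.1614 = 2.728 / 0.1614 = 16.902.
n = 16.902² + 3 = 285.68 + 3 = 288.7.
Round up.

n = 289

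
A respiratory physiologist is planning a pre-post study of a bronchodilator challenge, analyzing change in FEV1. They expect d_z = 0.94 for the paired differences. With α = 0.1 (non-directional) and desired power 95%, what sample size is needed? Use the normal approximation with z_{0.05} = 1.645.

For a paired (one-sample on differences) test: n = ((z_{α/2} + z_β) / d)².
z_{α/2} + z_β = 1.645 + 1.645 = 3.290.
n = (3.290 / 0.94)² = 3.500² = 12.25.
Round up.

n = 13 pairs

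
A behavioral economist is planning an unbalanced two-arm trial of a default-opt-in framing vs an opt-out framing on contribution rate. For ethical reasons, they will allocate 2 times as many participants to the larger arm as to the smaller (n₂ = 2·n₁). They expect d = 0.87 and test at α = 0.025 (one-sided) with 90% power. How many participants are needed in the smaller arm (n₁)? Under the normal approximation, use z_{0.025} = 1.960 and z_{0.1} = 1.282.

With allocation ratio k = n₂/n₁ = 2, Var(x̄₁−x̄₂) = σ²(1/n₁ + 1/(k·n₁)) = σ²·(k+1)/(k·n₁).
So n₁ = (1 + 1/k)·((z_{α} + z_β)/d)² = 1.500 × (3.242/0.87)².
n₁ = 1.500 × 13.89 = 20.8.
Round up: n₁ = 21, giving n₂ = 2 × 21 = 42.

n₁ = 21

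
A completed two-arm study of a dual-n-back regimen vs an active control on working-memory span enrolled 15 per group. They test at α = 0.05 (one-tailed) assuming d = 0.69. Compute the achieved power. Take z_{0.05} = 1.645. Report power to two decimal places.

For two equal groups, power = Φ(d·√(n/2) − z_{α}).
d·√(n/2) = 0.69 × √(15/2) = 0.69 × 2.739 = 1.890.
z_β = 1.890 − 1.645 = 0.245.
Power = Φ(0.245) = 0.597.

power ≈ 0.60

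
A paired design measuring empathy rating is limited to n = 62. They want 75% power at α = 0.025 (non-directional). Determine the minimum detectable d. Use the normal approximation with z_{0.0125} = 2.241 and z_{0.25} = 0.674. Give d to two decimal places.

For a single sample (or paired design) of n = 62: d_min = (z_{α/2} + z_β)/√n.
z-sum = 2.241 + 0.674 = 2.915.
d_min = 2.915 / √62 = 2.915 / 7.874 = 0.370.

d_min ≈ 0.37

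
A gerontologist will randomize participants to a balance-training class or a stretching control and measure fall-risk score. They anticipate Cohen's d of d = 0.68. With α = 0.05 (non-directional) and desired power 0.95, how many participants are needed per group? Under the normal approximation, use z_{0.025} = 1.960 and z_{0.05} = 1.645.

For two independent groups with equal n: n = 2·((z_{α/2} + z_β) / d)².
z_{α/2} + z_β = 1.960 + 1.645 = 3.605.
n = 2 × (3.605 / 0.68)² = 2 × 5.301² = 2 × 28.11 = 56.2.
Round up to the next whole participant.

n = 57 per group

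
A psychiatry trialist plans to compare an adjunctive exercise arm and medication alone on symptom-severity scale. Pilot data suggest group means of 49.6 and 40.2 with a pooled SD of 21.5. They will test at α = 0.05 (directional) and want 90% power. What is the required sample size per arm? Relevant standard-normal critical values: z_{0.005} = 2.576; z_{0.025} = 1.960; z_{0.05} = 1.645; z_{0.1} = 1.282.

n = 90 per group

Cohen's d = |M₁ − M₂| / SD_pooled = |49.6 − 40.2| / 21.5 = 9.4 / 21.5 = 0.437.
For two independent groups with equal n: n = 2·((z_{α} + z_β) / d)².
z_{α} + z_β = 1.645 + 1.282 = 2.927.
n = 2 × (2.927 / 0.437)² = 2 × 6.698² = 2 × 44.86 = 89.7.
Round up to the next whole participant.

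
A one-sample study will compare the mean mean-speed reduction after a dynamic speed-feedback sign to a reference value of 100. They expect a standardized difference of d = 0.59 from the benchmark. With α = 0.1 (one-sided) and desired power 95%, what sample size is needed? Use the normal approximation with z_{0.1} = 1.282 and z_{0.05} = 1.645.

For a one-sample test: n = ((z_{α} + z_β) / d)².
z_{α} + z_β = 1.282 + 1.645 = 2.927.
n = (2.927 / 0.59)² = 4.961² = 24.61.
Round up.

n = 25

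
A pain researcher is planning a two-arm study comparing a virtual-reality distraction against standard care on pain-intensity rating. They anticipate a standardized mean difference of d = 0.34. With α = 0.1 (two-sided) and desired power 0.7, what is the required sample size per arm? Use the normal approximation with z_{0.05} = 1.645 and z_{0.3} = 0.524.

For two independent groups with equal n: n = 2·((z_{α/2} + z_β) / d)².
z_{α/2} + z_β = 1.645 + 0.524 = 2.169.
n = 2 × (2.169 / 0.34)² = 2 × 6.379² = 2 × 40.70 = 81.4.
Round up to the next whole participant.

n = 82 per group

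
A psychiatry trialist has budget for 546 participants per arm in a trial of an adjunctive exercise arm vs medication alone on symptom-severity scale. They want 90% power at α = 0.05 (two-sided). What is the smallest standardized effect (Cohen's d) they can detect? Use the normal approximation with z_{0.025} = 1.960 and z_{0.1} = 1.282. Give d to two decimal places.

For two independent groups of n = 546 each: d_min = (z_{α/2} + z_β)·√(2/n).
z-sum = 1.960 + 1.282 = 3.242.
d_min = 3.242 × √(2/546) = 3.242 × 0.0605 = 0.196.

d_min ≈ 0.20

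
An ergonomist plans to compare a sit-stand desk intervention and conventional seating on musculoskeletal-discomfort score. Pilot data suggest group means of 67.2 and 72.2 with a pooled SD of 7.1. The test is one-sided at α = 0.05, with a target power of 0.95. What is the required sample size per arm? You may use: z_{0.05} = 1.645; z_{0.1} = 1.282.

Cohen's d = |M₁ − M₂| / SD_pooled = |67.2 − 72.2| / 7.1 = 5.0 / 7.1 = 0.704.
For two independent groups with equal n: n = 2·((z_{α} + z_β) / d)².
z_{α} + z_β = 1.645 + 1.645 = 3.290.
n = 2 × (3.290 / 0.704)² = 2 × 4.673² = 2 × 21.84 = 43.7.
Round up to the next whole participant.

n = 44 per group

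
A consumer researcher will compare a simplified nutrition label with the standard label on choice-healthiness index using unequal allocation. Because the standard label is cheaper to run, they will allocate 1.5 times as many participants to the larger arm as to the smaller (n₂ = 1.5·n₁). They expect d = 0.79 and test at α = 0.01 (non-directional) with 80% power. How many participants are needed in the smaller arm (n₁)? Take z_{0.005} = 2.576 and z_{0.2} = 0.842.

With allocation ratio k = n₂/n₁ = 1.5, Var(x̄₁−x̄₂) = σ²(1/n₁ + 1/(k·n₁)) = σ²·(k+1)/(k·n₁).
So n₁ = (1 + 1/k)·((z_{α/2} + z_β)/d)² = 1.667 × (3.418/0.79)².
n₁ = 1.667 × 18.72 = 31.2.
Round up: n₁ = 32, giving n₂ = 1.5 × 32 = 48.

n₁ = 32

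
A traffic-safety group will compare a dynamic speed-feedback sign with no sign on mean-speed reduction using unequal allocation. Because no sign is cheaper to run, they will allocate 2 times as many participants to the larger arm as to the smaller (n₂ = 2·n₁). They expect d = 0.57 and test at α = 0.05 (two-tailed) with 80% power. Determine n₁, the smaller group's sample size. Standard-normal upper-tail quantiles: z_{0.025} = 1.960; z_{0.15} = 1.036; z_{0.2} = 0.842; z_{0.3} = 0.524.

n₁ = 37

With allocation ratio k = n₂/n₁ = 2, Var(x̄₁−x̄₂) = σ²(1/n₁ + 1/(k·n₁)) = σ²·(k+1)/(k·n₁).
So n₁ = (1 + 1/k)·((z_{α/2} + z_β)/d)² = 1.500 × (2.802/0.57)².
n₁ = 1.500 × 24.16 = 36.2.
Round up: n₁ = 37, giving n₂ = 2 × 37 = 74.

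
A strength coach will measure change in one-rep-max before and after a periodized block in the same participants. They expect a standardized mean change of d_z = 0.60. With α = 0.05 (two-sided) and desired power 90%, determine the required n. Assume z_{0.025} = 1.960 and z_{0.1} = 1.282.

n = 30 pairs

For a paired (one-sample on differences) test: n = ((z_{α/2} + z_β) / d)².
z_{α/2} + z_β = 1.960 + 1.282 = 3.242.
n = (3.242 / 0.60)² = 5.403² = 29.20.
Round up.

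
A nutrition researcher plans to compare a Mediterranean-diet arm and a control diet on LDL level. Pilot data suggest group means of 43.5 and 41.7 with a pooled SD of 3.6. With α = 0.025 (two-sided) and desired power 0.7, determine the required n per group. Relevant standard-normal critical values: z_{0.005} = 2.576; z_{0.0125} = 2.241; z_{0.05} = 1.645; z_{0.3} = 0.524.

n = 62 per group

Cohen's d = |M₁ − M₂| / SD_pooled = |43.5 − 41.7| / 3.6 = 1.8 / 3.6 = 0.500.
For two independent groups with equal n: n = 2·((z_{α/2} + z_β) / d)².
z_{α/2} + z_β = 2.241 + 0.524 = 2.765.
n = 2 × (2.765 / 0.500)² = 2 × 5.530² = 2 × 30.58 = 61.2.
Round up to the next whole participant.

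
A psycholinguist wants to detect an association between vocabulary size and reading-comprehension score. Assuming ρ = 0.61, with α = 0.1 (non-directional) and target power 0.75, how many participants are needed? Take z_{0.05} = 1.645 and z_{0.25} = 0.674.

n = 14

Fisher's z: C = ½·ln((1+r)/(1−r)) = ½·ln(4.1282) = 0.7089.
n = ((z_{α/2} + z_β)/C)² + 3.
(1.645 + 0.674) / 0.7089 = 2.319 / 0.7089 = 3.271.
n = 3.271² + 3 = 10.70 + 3 = 13.7.
Round up.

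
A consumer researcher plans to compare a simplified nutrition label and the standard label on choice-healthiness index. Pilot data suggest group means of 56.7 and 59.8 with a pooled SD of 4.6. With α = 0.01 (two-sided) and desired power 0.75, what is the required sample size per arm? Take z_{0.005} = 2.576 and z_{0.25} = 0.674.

n = 47 per group

Cohen's d = |M₁ − M₂| / SD_pooled = |56.7 − 59.8| / 4.6 = 3.1 / 4.6 = 0.674.
For two independent groups with equal n: n = 2·((z_{α/2} + z_β) / d)².
z_{α/2} + z_β = 2.576 + 0.674 = 3.250.
n = 2 × (3.250 / 0.674)² = 2 × 4.822² = 2 × 23.25 = 46.5.
Round up to the next whole participant.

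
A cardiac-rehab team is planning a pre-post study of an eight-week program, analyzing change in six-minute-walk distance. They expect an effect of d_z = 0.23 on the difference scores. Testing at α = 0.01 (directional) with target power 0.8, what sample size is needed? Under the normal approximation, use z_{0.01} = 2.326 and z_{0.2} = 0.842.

n = 190 pairs

For a paired (one-sample on differences) test: n = ((z_{α} + z_β) / d)².
z_{α} + z_β = 2.326 + 0.842 = 3.168.
n = (3.168 / 0.23)² = 13.774² = 189.72.
Round up.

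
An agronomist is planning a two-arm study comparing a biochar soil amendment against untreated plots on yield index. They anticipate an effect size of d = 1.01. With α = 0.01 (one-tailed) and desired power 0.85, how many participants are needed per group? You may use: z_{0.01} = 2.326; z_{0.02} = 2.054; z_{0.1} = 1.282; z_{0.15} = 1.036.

For two independent groups with equal n: n = 2·((z_{α} + z_β) / d)².
z_{α} + z_β = 2.326 + 1.036 = 3.362.
n = 2 × (3.362 / 1.01)² = 2 × 3.329² = 2 × 11.08 = 22.2.
Round up to the next whole participant.

n = 23 per group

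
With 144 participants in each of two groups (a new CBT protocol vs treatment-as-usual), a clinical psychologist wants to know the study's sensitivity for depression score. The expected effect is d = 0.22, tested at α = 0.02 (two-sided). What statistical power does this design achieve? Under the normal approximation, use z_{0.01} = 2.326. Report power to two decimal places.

For two equal groups, power = Φ(d·√(n/2) − z_{α/2}).
d·√(n/2) = 0.22 × √(144/2) = 0.22 × 8.485 = 1.867.
z_β = 1.867 − 2.326 = -0.459.
Power = Φ(-0.459) = 0.323.

power ≈ 0.32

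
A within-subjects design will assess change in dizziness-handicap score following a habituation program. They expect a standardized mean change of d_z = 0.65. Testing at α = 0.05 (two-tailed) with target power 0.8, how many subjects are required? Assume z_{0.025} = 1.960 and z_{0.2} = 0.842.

n = 19 pairs

For a paired (one-sample on differences) test: n = ((z_{α/2} + z_β) / d)².
z_{α/2} + z_β = 1.960 + 0.842 = 2.802.
n = (2.802 / 0.65)² = 4.311² = 18.58.
Round up.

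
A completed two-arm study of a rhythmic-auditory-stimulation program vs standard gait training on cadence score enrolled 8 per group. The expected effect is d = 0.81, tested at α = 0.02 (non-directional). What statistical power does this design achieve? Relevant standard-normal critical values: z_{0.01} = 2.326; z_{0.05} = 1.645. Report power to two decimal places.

For two equal groups, power = Φ(d·√(n/2) − z_{α/2}).
d·√(n/2) = 0.81 × √(8/2) = 0.81 × 2.000 = 1.620.
z_β = 1.620 − 2.326 = -0.706.
Power = Φ(-0.706) = 0.240.

power ≈ 0.24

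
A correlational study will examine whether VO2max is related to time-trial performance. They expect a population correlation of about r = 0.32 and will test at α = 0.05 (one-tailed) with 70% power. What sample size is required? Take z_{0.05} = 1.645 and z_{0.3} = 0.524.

Fisher's z: C = ½·ln((1+r)/(1−r)) = ½·ln(1.9412) = 0.3316.
n = ((z_{α} + z_β)/C)² + 3.
(1.645 + 0.524) / 0.3316 = 2.169 / 0.3316 = 6.541.
n = 6.541² + 3 = 42.78 + 3 = 45.8.
Round up.

n = 46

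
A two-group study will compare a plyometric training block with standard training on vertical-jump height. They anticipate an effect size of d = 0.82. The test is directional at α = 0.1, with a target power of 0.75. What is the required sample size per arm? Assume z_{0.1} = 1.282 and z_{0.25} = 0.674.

n = 12 per group

For two independent groups with equal n: n = 2·((z_{α} + z_β) / d)².
z_{α} + z_β = 1.282 + 0.674 = 1.956.
n = 2 × (1.956 / 0.82)² = 2 × 2.385² = 2 × 5.69 = 11.4.
Round up to the next whole participant.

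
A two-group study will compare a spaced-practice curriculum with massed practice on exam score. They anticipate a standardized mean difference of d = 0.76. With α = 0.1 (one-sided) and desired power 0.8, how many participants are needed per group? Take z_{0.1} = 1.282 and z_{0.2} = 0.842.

For two independent groups with equal n: n = 2·((z_{α} + z_β) / d)².
z_{α} + z_β = 1.282 + 0.842 = 2.124.
n = 2 × (2.124 / 0.76)² = 2 × 2.795² = 2 × 7.81 = 15.6.
Round up to the next whole participant.

n = 16 per group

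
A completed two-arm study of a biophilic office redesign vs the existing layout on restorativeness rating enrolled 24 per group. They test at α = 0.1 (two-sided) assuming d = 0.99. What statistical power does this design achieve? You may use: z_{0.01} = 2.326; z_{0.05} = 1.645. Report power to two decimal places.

For two equal groups, power = Φ(d·√(n/2) − z_{α/2}).
d·√(n/2) = 0.99 × √(24/2) = 0.99 × 3.464 = 3.429.
z_β = 3.429 − 1.645 = 1.784.
Power = Φ(1.784) = 0.963.

power ≈ 0.96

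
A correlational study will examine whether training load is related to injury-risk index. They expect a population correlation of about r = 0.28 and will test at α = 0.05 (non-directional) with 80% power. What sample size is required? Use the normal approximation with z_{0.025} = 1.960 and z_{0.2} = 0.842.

n = 98

Fisher's z: C = ½·ln((1+r)/(1−r)) = ½·ln(1.7778) = 0.2877.
n = ((z_{α/2} + z_β)/C)² + 3.
(1.960 + 0.842) / 0.2877 = 2.802 / 0.2877 = 9.739.
n = 9.739² + 3 = 94.85 + 3 = 97.9.
Round up.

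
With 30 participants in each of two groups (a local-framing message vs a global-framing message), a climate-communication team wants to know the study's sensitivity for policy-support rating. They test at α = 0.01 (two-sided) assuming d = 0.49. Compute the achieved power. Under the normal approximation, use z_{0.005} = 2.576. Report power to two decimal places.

power ≈ 0.25

For two equal groups, power = Φ(d·√(n/2) − z_{α/2}).
d·√(n/2) = 0.49 × √(30/2) = 0.49 × 3.873 = 1.898.
z_β = 1.898 − 2.576 = -0.678.
Power = Φ(-0.678) = 0.249.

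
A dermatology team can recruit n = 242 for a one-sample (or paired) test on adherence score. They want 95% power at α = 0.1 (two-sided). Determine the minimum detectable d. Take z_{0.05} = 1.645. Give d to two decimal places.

d_min ≈ 0.21

For a single sample (or paired design) of n = 242: d_min = (z_{α/2} + z_β)/√n.
z-sum = 1.645 + 1.645 = 3.290.
d_min = 3.290 / √242 = 3.290 / 15.556 = 0.211.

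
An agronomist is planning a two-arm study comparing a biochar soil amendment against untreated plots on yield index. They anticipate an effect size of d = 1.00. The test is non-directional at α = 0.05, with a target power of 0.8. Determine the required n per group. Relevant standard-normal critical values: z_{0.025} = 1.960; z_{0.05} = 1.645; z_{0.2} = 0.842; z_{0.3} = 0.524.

For two independent groups with equal n: n = 2·((z_{α/2} + z_β) / d)².
z_{α/2} + z_β = 1.960 + 0.842 = 2.802.
n = 2 × (2.802 / 1.00)² = 2 × 2.802² = 2 × 7.85 = 15.7.
Round up to the next whole participant.

n = 16 per group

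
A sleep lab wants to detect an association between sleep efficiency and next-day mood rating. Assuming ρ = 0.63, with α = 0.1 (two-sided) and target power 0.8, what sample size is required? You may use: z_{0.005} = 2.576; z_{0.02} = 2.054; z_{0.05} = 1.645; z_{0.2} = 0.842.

Fisher's z: C = ½·ln((1+r)/(1−r)) = ½·ln(4.4054) = 0.7414.
n = ((z_{α/2} + z_β)/C)² + 3.
(1.645 + 0.842) / 0.7414 = 2.487 / 0.7414 = 3.354.
n = 3.354² + 3 = 11.25 + 3 = 14.3.
Round up.

n = 15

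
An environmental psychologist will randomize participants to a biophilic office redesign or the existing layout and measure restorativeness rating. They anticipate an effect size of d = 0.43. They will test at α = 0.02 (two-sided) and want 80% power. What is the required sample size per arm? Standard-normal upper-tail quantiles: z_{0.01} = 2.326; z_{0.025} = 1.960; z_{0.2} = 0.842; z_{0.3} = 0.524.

n = 109 per group

For two independent groups with equal n: n = 2·((z_{α/2} + z_β) / d)².
z_{α/2} + z_β = 2.326 + 0.842 = 3.168.
n = 2 × (3.168 / 0.43)² = 2 × 7.367² = 2 × 54.28 = 108.6.
Round up to the next whole participant.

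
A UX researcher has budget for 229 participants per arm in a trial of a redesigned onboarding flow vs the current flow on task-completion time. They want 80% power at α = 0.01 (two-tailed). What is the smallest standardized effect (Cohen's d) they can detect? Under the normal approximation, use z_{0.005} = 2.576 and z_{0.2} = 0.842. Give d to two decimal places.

For two independent groups of n = 229 each: d_min = (z_{α/2} + z_β)·√(2/n).
z-sum = 2.576 + 0.842 = 3.418.
d_min = 3.418 × √(2/229) = 3.418 × 0.0935 = 0.319.

d_min ≈ 0.32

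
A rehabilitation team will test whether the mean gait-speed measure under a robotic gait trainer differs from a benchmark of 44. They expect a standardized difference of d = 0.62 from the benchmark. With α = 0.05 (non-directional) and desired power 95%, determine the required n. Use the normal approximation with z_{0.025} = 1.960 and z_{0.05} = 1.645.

For a one-sample test: n = ((z_{α/2} + z_β) / d)².
z_{α/2} + z_β = 1.960 + 1.645 = 3.605.
n = (3.605 / 0.62)² = 5.815² = 33.81.
Round up.

n = 34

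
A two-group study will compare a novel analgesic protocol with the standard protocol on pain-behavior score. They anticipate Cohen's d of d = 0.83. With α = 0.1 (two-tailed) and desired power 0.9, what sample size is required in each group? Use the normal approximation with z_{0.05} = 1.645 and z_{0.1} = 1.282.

For two independent groups with equal n: n = 2·((z_{α/2} + z_β) / d)².
z_{α/2} + z_β = 1.645 + 1.282 = 2.927.
n = 2 × (2.927 / 0.83)² = 2 × 3.527² = 2 × 12.44 = 24.9.
Round up to the next whole participant.

n = 25 per group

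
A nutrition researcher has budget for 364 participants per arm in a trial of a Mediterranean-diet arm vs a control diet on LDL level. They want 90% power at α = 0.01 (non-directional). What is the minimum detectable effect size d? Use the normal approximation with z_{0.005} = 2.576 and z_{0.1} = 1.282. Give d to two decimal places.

d_min ≈ 0.29

For two independent groups of n = 364 each: d_min = (z_{α/2} + z_β)·√(2/n).
z-sum = 2.576 + 1.282 = 3.858.
d_min = 3.858 × √(2/364) = 3.858 × 0.0741 = 0.286.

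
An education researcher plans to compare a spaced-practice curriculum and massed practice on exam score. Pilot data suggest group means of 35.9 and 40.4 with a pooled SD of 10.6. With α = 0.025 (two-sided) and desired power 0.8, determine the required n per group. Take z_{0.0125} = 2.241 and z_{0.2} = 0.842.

Cohen's d = |M₁ − M₂| / SD_pooled = |35.9 − 40.4| / 10.6 = 4.5 / 10.6 = 0.425.
For two independent groups with equal n: n = 2·((z_{α/2} + z_β) / d)².
z_{α/2} + z_β = 2.241 + 0.842 = 3.083.
n = 2 × (3.083 / 0.425)² = 2 × 7.254² = 2 × 52.62 = 105.2.
Round up to the next whole participant.

n = 106 per group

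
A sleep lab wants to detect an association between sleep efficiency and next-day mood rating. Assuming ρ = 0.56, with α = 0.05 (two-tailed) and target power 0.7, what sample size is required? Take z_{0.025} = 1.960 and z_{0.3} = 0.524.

n = 19

Fisher's z: C = ½·ln((1+r)/(1−r)) = ½·ln(3.5455) = 0.6328.
n = ((z_{α/2} + z_β)/C)² + 3.
(1.960 + 0.524) / 0.6328 = 2.484 / 0.6328 = 3.925.
n = 3.925² + 3 = 15.41 + 3 = 18.4.
Round up.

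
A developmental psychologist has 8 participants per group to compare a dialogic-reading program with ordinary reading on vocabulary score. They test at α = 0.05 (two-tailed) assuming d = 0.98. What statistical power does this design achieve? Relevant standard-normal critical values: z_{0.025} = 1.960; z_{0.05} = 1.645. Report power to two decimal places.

power ≈ 0.50

For two equal groups, power = Φ(d·√(n/2) − z_{α/2}).
d·√(n/2) = 0.98 × √(8/2) = 0.98 × 2.000 = 1.960.
z_β = 1.960 − 1.960 = 0.000.
Power = Φ(0.000) = 0.500.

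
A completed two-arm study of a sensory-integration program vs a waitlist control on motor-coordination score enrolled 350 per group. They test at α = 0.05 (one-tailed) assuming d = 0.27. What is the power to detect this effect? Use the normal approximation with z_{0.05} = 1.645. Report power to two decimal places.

For two equal groups, power = Φ(d·√(n/2) − z_{α}).
d·√(n/2) = 0.27 × √(350/2) = 0.27 × 13.229 = 3.572.
z_β = 3.572 − 1.645 = 1.927.
Power = Φ(1.927) = 0.973.

power ≈ 0.97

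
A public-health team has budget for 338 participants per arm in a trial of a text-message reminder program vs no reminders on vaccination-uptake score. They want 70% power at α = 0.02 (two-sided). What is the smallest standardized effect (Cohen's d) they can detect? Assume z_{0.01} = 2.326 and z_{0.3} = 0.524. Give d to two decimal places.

d_min ≈ 0.22

For two independent groups of n = 338 each: d_min = (z_{α/2} + z_β)·√(2/n).
z-sum = 2.326 + 0.524 = 2.850.
d_min = 2.850 × √(2/338) = 2.850 × 0.0769 = 0.219.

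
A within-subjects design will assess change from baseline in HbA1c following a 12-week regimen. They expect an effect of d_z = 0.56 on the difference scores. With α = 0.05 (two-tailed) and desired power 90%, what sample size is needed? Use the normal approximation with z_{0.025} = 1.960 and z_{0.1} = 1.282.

n = 34 pairs

For a paired (one-sample on differences) test: n = ((z_{α/2} + z_β) / d)².
z_{α/2} + z_β = 1.960 + 1.282 = 3.242.
n = (3.242 / 0.56)² = 5.789² = 33.52.
Round up.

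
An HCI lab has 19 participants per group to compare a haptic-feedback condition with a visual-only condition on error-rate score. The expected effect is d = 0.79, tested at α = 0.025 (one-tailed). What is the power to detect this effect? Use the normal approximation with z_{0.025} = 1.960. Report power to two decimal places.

power ≈ 0.68

For two equal groups, power = Φ(d·√(n/2) − z_{α}).
d·√(n/2) = 0.79 × √(19/2) = 0.79 × 3.082 = 2.435.
z_β = 2.435 − 1.960 = 0.475.
Power = Φ(0.475) = 0.683.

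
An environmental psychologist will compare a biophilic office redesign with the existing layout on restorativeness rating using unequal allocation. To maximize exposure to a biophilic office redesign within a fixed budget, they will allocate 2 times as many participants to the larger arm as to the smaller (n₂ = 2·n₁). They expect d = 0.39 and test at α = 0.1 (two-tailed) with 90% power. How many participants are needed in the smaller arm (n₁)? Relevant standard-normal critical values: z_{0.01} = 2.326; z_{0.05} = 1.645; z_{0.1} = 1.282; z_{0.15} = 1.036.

With allocation ratio k = n₂/n₁ = 2, Var(x̄₁−x̄₂) = σ²(1/n₁ + 1/(k·n₁)) = σ²·(k+1)/(k·n₁).
So n₁ = (1 + 1/k)·((z_{α/2} + z_β)/d)² = 1.500 × (2.927/0.39)².
n₁ = 1.500 × 56.33 = 84.5.
Round up: n₁ = 85, giving n₂ = 2 × 85 = 170.

n₁ = 85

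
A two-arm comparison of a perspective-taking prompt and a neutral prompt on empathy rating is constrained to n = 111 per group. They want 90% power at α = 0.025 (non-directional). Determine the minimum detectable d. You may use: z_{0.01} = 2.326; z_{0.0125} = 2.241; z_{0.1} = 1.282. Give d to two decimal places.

For two independent groups of n = 111 each: d_min = (z_{α/2} + z_β)·√(2/n).
z-sum = 2.241 + 1.282 = 3.523.
d_min = 3.523 × √(2/111) = 3.523 × 0.1342 = 0.473.

d_min ≈ 0.47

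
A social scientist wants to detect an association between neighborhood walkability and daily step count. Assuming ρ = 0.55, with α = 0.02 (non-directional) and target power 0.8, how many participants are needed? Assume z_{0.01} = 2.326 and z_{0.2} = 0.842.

Fisher's z: C = ½·ln((1+r)/(1−r)) = ½·ln(3.4444) = 0.6184.
n = ((z_{α/2} + z_β)/C)² + 3.
(2.326 + 0.842) / 0.6184 = 3.168 / 0.6184 = 5.123.
n = 5.123² + 3 = 26.24 + 3 = 29.2.
Round up.

n = 30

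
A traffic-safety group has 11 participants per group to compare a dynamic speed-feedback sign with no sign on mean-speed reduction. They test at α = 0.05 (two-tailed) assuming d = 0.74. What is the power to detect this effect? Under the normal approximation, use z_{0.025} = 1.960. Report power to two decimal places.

power ≈ 0.41

For two equal groups, power = Φ(d·√(n/2) − z_{α/2}).
d·√(n/2) = 0.74 × √(11/2) = 0.74 × 2.345 = 1.735.
z_β = 1.735 − 1.960 = -0.225.
Power = Φ(-0.225) = 0.411.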